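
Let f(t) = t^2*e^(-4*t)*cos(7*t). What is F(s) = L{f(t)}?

F(s) = 2*(s + 4)*(s^2 + 8*s - 131)/(s^2 + 8*s + 65)^3

L{cos(7t)} = s/(s^2 + 49).
Multiplying by e^(-4t) shifts s → s + 4, so L{e^(-4*t)*cos(7*t)} = (s + 4)/((s + 4)^2 + 49).
Then apply L{t^2·g(t)} = (-1)^2 d^2/ds^2[G(s)] with G(s) = (s + 4)/((s + 4)^2 + 49):
differentiating 2 times and applying the sign gives 2*(s + 4)*(s^2 + 8*s - 131)/(s^2 + 8*s + 65)^3.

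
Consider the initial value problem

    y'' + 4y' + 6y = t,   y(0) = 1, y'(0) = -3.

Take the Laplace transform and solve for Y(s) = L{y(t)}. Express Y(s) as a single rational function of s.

Y(s) = (s^3 + s^2 + 1)/(s^4 + 4*s^3 + 6*s^2)

Apply the Laplace transform to the equation.
With L{y''} = s^2 Y - s·y(0) - y'(0) and L{y'} = sY - y(0), with y(0) = 1, y'(0) = -3: the LHS transforms to (s^2 + 4*s + 6)Y - (s + 1).
The right side is L{t} = s^(-2).
So (s^2 + 4*s + 6)Y = s^(-2) + (s + 1).
Solve for Y(s) and write it as one ratio of polynomials.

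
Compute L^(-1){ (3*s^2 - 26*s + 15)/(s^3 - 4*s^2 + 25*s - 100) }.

Factor the denominator: s^3 - 4*s^2 + 25*s - 100 = (s - 4)*(s^2 + 25).
Partial fraction decomposition gives [-1/(s - 4)] + [4*s/(s^2 + 25)] + [-10/(s^2 + 25)].
Invert each term: -1/(s - 4) ↔ -e^(4t); 4·s/(s^2 + 25) ↔ 4cos(5t); -2·5/(s^2 + 25) ↔ -2sin(5t).

-exp(4*t) - 2*sin(5*t) + 4*cos(5*t)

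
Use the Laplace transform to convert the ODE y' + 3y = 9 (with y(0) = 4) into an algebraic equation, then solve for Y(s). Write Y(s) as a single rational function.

Y(s) = (4*s + 9)/(s^2 + 3*s)

Transform both sides with L{·}.
With L{y'} = sY - y(0) = sY - 4: the LHS transforms to (s + 3)Y - (4).
The right side is L{9} = 9/s.
So (s + 3)Y = 9/s + (4).
Solve for Y(s) and write it as one ratio of polynomials.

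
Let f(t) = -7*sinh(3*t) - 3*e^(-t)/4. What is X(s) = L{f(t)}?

By linearity of the Laplace transform, transform each term separately.
(-3/4)·[L{e^(-t)} = 1/(s + 1)]; (-7)·[L{sinh(3t)} = 3/(s^2 - 9)].

X(s) = -21/(s^2 - 9) - 3/(4*(s + 1))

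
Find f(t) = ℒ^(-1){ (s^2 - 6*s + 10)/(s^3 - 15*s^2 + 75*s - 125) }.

Factor the denominator: s^3 - 15*s^2 + 75*s - 125 = (s - 5)^3.
Partial fraction decomposition gives [1/(s - 5)] + [4/(s - 5)^2] + [5/(s - 5)^3].
Invert each term: 1/(s - 5) ↔ e^(5t); 4/(s - 5)^2 ↔ 4t·e^(5t); 5/(s - 5)^3 ↔ (5/2)t^2·e^(5t).

f(t) = 5*t^2*exp(5*t)/2 + 4*t*exp(5*t) + exp(5*t)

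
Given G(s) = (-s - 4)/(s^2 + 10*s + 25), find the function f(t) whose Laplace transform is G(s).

f(t) = t*exp(-5*t) - exp(-5*t)

Factor the denominator: s^2 + 10*s + 25 = (s + 5)^2.
Partial fraction decomposition gives [-1/(s + 5)] + [(s + 5)^(-2)].
Invert each term: -1/(s + 5) ↔ -e^(-5t); 1/(s + 5)^2 ↔ t·e^(-5t).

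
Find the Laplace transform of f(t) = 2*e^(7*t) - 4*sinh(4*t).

-16/(s^2 - 16) + 2/(s - 7)

The transform is linear, so treat each term independently.
(2)·[L{e^(7t)} = 1/(s - 7)]; (-4)·[L{sinh(4t)} = 4/(s^2 - 16)].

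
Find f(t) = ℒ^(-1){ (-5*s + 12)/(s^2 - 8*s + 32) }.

Complete the square in the denominator: s^2 - 8*s + 32 = (s - 4)^2 + 4^2.
Split the numerator to match: -5*s + 12 = -5·(s - 4) - 2·4.
Invert each term: -5·(s - 4)/((s - 4)^2 + 16) ↔ -5e^(4t)cos(4t); -2·4/((s - 4)^2 + 16) ↔ -2e^(4t)sin(4t).

f(t) = -2*exp(4*t)*sin(4*t) - 5*exp(4*t)*cos(4*t)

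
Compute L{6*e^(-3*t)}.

6/(s + 3)

L{6} = 6/s.
By the first shifting theorem, multiplying by e^(-3t) replaces s with s + 3.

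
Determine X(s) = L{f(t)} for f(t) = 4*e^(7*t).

L{4} = 4/s.
By the first shifting theorem, multiplying by e^(7t) replaces s with s - 7.

X(s) = 4/(s - 7)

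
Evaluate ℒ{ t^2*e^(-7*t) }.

L{e^(-7t)} = 1/(s + 7).
Then apply L{t^2·g(t)} = (-1)^2 d^2/ds^2[G(s)] with G(s) = 1/(s + 7):
differentiating 2 times and applying the sign gives 2/(s + 7)^3.

2/(s + 7)^3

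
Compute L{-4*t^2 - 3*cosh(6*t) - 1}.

-3*s/(s^2 - 36) - 1/s - 8/s^3

By linearity of the Laplace transform, transform each term separately.
(-3)·[L{cosh(6t)} = s/(s^2 - 36)]; (-4)·[L{t^2} = 2!/s^3 = 2/s^3]; L{-1} = -1/s.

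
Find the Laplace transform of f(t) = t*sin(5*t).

L{sin(5t)} = 5/(s^2 + 25).
Then apply L{t·g(t)} = -d/ds[G(s)] with G(s) = 5/(s^2 + 25):
differentiating 1 time and applying the sign gives 10*s/(s^2 + 25)^2.

10*s/(s^2 + 25)^2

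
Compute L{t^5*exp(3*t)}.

120/(s - 3)^6

L{t^5} = 5!/s^6 = 120/s^6.
By the first shifting theorem, multiplying by e^(3t) replaces s with s - 3.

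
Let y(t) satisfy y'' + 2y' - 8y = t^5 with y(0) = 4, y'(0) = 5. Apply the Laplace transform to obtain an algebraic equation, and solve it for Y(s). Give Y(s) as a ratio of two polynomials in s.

Y(s) = (4*s^7 + 13*s^6 + 120)/(s^8 + 2*s^7 - 8*s^6)

Laplace-transform each side.
Using L{y''} = s^2 Y - s·y(0) - y'(0) and L{y'} = sY - y(0), with y(0) = 4, y'(0) = 5, the left side becomes (s^2 + 2*s - 8)Y - (4*s + 13).
The right side is L{t^5} = 120/s^6.
So (s^2 + 2*s - 8)Y = 120/s^6 + (4*s + 13).
Divide through and combine into a single rational function.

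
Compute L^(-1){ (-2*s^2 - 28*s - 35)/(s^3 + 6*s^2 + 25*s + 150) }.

-2*sin(5*t) - 3*cos(5*t) + exp(-6*t)

Factor the denominator: s^3 + 6*s^2 + 25*s + 150 = (s + 6)*(s^2 + 25).
Partial fraction decomposition gives [1/(s + 6)] + [-3*s/(s^2 + 25)] + [-10/(s^2 + 25)].
Invert each term: 1/(s + 6) ↔ e^(-6t); -3·s/(s^2 + 25) ↔ -3cos(5t); -2·5/(s^2 + 25) ↔ -2sin(5t).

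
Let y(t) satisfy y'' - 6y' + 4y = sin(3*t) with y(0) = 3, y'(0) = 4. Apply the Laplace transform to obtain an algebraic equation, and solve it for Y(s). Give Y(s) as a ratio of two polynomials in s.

Y(s) = (3*s^3 - 14*s^2 + 27*s - 123)/(s^4 - 6*s^3 + 13*s^2 - 54*s + 36)

Transform both sides with L{·}.
The derivative rules (L{y''} = s^2 Y - s·y(0) - y'(0) and L{y'} = sY - y(0), with y(0) = 3, y'(0) = 4) turn the left side into (s^2 - 6*s + 4)Y - (3*s - 14).
The right side is L{sin(3*t)} = 3/(s^2 + 9).
So (s^2 - 6*s + 4)Y = 3/(s^2 + 9) + (3*s - 14).
Isolate Y and clear denominators.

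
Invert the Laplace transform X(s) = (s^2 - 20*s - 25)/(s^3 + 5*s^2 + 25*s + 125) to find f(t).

Factor the denominator: s^3 + 5*s^2 + 25*s + 125 = (s + 5)*(s^2 + 25).
Partial fraction decomposition gives [2/(s + 5)] + [-s/(s^2 + 25)] + [-15/(s^2 + 25)].
Invert each term: 2/(s + 5) ↔ 2e^(-5t); -1·s/(s^2 + 25) ↔ -cos(5t); -3·5/(s^2 + 25) ↔ -3sin(5t).

f(t) = -3*sin(5*t) - cos(5*t) + 2*exp(-5*t)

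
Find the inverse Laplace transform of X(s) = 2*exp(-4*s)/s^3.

The factor e^(-4s) signals a time shift by c = 4 (second shifting theorem).
L{t^2} = 2!/s^3 = 2/s^3, so L^-1{2/s^3} = t^2.
Hence the inverse is u(t - 4) times that function evaluated at t - 4.

Heaviside(t - 4)*((t - 4)^2)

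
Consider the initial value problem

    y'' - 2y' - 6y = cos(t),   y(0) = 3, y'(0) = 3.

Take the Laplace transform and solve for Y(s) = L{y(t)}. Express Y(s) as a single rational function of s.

Y(s) = (3*s^3 - 3*s^2 + 4*s - 3)/(s^4 - 2*s^3 - 5*s^2 - 2*s - 6)

Apply the Laplace transform to the equation.
Using L{y''} = s^2 Y - s·y(0) - y'(0) and L{y'} = sY - y(0), with y(0) = 3, y'(0) = 3, the left side becomes (s^2 - 2*s - 6)Y - (3*s - 3).
The right side is L{cos(t)} = s/(s^2 + 1).
So (s^2 - 2*s - 6)Y = s/(s^2 + 1) + (3*s - 3).
Isolate Y and clear denominators.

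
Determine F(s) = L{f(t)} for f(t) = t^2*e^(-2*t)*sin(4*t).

L{sin(4t)} = 4/(s^2 + 16).
Multiplying by e^(-2t) shifts s → s + 2, so L{e^(-2*t)*sin(4*t)} = 4/((s + 2)^2 + 16).
Then apply L{t^2·g(t)} = (-1)^2 d^2/ds^2[G(s)] with G(s) = 4/((s + 2)^2 + 16):
differentiating 2 times and applying the sign gives 8*(3*s^2 + 12*s - 4)/(s^2 + 4*s + 20)^3.

F(s) = 8*(3*s^2 + 12*s - 4)/(s^2 + 4*s + 20)^3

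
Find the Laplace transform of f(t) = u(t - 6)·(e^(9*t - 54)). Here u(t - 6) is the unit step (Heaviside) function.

exp(-6*s)/(s - 9)

By the second shifting theorem, L{u(t - c)·g(t - c)} = e^(-cs)·H(s) with c = 6 and H(s) = L{g(t)}.
L{e^(9t)} = 1/(s - 9).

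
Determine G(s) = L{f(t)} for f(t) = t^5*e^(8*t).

L{t^5} = 5!/s^6 = 120/s^6.
By the first shifting theorem, multiplying by e^(8t) replaces s with s - 8.

G(s) = 120/(s - 8)^6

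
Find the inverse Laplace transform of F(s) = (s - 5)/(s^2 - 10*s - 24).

exp(5*t)*cosh(7*t)

Rewrite the denominator: s^2 - 10*s - 24 = (s - 5)^2 - 49.
The form in (s - 5) signals a first-shifting-theorem factor e^(5t).
Since L{cosh(7t)} = s/(s^2 - 49), the inverse is e^(5*t)*cosh(7*t).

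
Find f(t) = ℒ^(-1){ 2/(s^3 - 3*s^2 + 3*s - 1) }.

Rewrite the denominator: s^3 - 3*s^2 + 3*s - 1 = (s - 1)^3.
The form in (s - 1) signals a first-shifting-theorem factor e^(t).
Since L{t^2} = 2!/s^3 = 2/s^3, the inverse is t^2*e^(t).

f(t) = t^2*exp(t)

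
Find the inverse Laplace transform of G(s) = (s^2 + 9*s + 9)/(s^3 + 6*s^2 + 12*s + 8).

-5*t^2*exp(-2*t)/2 + 5*t*exp(-2*t) + exp(-2*t)

Factor the denominator: s^3 + 6*s^2 + 12*s + 8 = (s + 2)^3.
Partial fraction decomposition gives [1/(s + 2)] + [5/(s + 2)^2] + [-5/(s + 2)^3].
Invert each term: 1/(s + 2) ↔ e^(-2t); 5/(s + 2)^2 ↔ 5t·e^(-2t); -5/(s + 2)^3 ↔ (-5/2)t^2·e^(-2t).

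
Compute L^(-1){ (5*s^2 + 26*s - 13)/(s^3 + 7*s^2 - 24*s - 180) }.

Factor the denominator: s^3 + 7*s^2 - 24*s - 180 = (s - 5)*(s + 6)^2.
Partial fraction decomposition gives [3/(s + 6)] + [-1/(s + 6)^2] + [2/(s - 5)].
Invert each term: 3/(s + 6) ↔ 3e^(-6t); -1/(s + 6)^2 ↔ -t·e^(-6t); 2/(s - 5) ↔ 2e^(5t).

-t*exp(-6*t) + 2*exp(5*t) + 3*exp(-6*t)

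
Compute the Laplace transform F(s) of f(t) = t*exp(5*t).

F(s) = (s - 5)^(-2)

L{e^(5t)} = 1/(s - 5).
Then apply L{t·g(t)} = -d/ds[G(s)] with G(s) = 1/(s - 5):
differentiating 1 time and applying the sign gives (s - 5)^(-2).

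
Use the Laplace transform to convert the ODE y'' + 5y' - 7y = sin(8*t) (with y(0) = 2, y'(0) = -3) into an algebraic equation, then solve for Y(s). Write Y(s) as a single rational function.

Apply the Laplace transform to the equation.
The derivative rules (L{y''} = s^2 Y - s·y(0) - y'(0) and L{y'} = sY - y(0), with y(0) = 2, y'(0) = -3) turn the left side into (s^2 + 5*s - 7)Y - (2*s + 7).
The right side is L{sin(8*t)} = 8/(s^2 + 64).
So (s^2 + 5*s - 7)Y = 8/(s^2 + 64) + (2*s + 7).
Isolate Y and clear denominators.

Y(s) = (2*s^3 + 7*s^2 + 128*s + 456)/(s^4 + 5*s^3 + 57*s^2 + 320*s - 448)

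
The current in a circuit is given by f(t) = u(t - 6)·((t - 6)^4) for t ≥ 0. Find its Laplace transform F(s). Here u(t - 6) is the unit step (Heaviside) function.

By the second shifting theorem, L{u(t - c)·g(t - c)} = e^(-cs)·G(s) with c = 6 and G(s) = L{g(t)}.
L{t^4} = 4!/s^5 = 24/s^5.

F(s) = 24*exp(-6*s)/s^5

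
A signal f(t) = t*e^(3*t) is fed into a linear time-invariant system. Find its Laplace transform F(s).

F(s) = (s - 3)^(-2)

L{e^(3t)} = 1/(s - 3).
Then apply L{t·g(t)} = -d/ds[G(s)] with G(s) = 1/(s - 3):
differentiating 1 time and applying the sign gives (s - 3)^(-2).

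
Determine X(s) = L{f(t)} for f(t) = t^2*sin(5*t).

L{sin(5t)} = 5/(s^2 + 25).
Then apply L{t^2·g(t)} = (-1)^2 d^2/ds^2[G(s)] with G(s) = 5/(s^2 + 25):
differentiating 2 times and applying the sign gives 10*(3*s^2 - 25)/(s^2 + 25)^3.

X(s) = 10*(3*s^2 - 25)/(s^2 + 25)^3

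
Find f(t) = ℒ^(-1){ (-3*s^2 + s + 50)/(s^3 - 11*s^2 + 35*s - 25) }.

Factor the denominator: s^3 - 11*s^2 + 35*s - 25 = (s - 5)^2*(s - 1).
Partial fraction decomposition gives [-6/(s - 5)] + [-5/(s - 5)^2] + [3/(s - 1)].
Invert each term: -6/(s - 5) ↔ -6e^(5t); -5/(s - 5)^2 ↔ -5t·e^(5t); 3/(s - 1) ↔ 3e^(t).

f(t) = -5*t*exp(5*t) - 6*exp(5*t) + 3*exp(t)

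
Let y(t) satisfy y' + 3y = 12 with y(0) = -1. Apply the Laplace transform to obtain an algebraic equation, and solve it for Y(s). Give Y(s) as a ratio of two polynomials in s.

Transform both sides with L{·}.
With L{y'} = sY - y(0) = sY - (-1): the LHS transforms to (s + 3)Y - (-1).
The right side is L{12} = 12/s.
So (s + 3)Y = 12/s + (-1).
Solve for Y(s) and write it as one ratio of polynomials.

Y(s) = (-s + 12)/(s^2 + 3*s)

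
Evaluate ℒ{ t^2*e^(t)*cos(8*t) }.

2*(s - 1)*(s^2 - 2*s - 191)/(s^2 - 2*s + 65)^3

L{cos(8t)} = s/(s^2 + 64).
Multiplying by e^(t) shifts s → s - 1, so L{e^(t)*cos(8*t)} = (s - 1)/((s - 1)^2 + 64).
Then apply L{t^2·g(t)} = (-1)^2 d^2/ds^2[H(s)] with H(s) = (s - 1)/((s - 1)^2 + 64):
differentiating 2 times and applying the sign gives 2*(s - 1)*(s^2 - 2*s - 191)/(s^2 - 2*s + 65)^3.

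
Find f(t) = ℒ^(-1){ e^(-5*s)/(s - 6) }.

f(t) = Heaviside(t - 5)*(exp(6*t - 30))

The factor e^(-5s) signals a time shift by c = 5 (second shifting theorem).
L{e^(6t)} = 1/(s - 6), so L^-1{1/(s - 6)} = e^(6*t).
Hence the inverse is u(t - 5) times that function evaluated at t - 5.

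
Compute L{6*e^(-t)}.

6/(s + 1)

L{6} = 6/s.
By the first shifting theorem, multiplying by e^(-t) replaces s with s + 1.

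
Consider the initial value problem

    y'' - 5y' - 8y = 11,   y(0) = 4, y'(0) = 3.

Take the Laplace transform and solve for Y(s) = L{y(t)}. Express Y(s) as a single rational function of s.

Y(s) = (4*s^2 - 17*s + 11)/(s^3 - 5*s^2 - 8*s)

Laplace-transform each side.
The derivative rules (L{y''} = s^2 Y - s·y(0) - y'(0) and L{y'} = sY - y(0), with y(0) = 4, y'(0) = 3) turn the left side into (s^2 - 5*s - 8)Y - (4*s - 17).
The right side is L{11} = 11/s.
So (s^2 - 5*s - 8)Y = 11/s + (4*s - 17).
Isolate Y and clear denominators.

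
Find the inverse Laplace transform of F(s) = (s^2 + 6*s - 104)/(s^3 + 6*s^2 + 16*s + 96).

-3*sin(4*t) + 3*cos(4*t) - 2*exp(-6*t)

Factor the denominator: s^3 + 6*s^2 + 16*s + 96 = (s + 6)*(s^2 + 16).
Partial fraction decomposition gives [-2/(s + 6)] + [3*s/(s^2 + 16)] + [-12/(s^2 + 16)].
Invert each term: -2/(s + 6) ↔ -2e^(-6t); 3·s/(s^2 + 16) ↔ 3cos(4t); -3·4/(s^2 + 16) ↔ -3sin(4t).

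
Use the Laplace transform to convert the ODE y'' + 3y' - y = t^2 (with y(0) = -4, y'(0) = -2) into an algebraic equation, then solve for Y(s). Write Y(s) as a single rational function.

Apply the Laplace transform to the equation.
Using L{y''} = s^2 Y - s·y(0) - y'(0) and L{y'} = sY - y(0), with y(0) = -4, y'(0) = -2, the left side becomes (s^2 + 3*s - 1)Y - (-4*s - 14).
The right side is L{t^2} = 2/s^3.
So (s^2 + 3*s - 1)Y = 2/s^3 + (-4*s - 14).
Solve for Y(s) and write it as one ratio of polynomials.

Y(s) = (-4*s^4 - 14*s^3 + 2)/(s^5 + 3*s^4 - s^3)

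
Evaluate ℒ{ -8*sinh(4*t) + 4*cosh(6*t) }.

4*s/(s^2 - 36) - 32/(s^2 - 16)

The transform is linear, so treat each term independently.
(-8)·[L{sinh(4t)} = 4/(s^2 - 16)]; (4)·[L{cosh(6t)} = s/(s^2 - 36)].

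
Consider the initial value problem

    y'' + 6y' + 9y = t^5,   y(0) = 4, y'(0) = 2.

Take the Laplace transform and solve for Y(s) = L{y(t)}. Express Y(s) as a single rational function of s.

Take the Laplace transform of both sides.
The derivative rules (L{y''} = s^2 Y - s·y(0) - y'(0) and L{y'} = sY - y(0), with y(0) = 4, y'(0) = 2) turn the left side into (s^2 + 6*s + 9)Y - (4*s + 26).
The right side is L{t^5} = 120/s^6.
So (s^2 + 6*s + 9)Y = 120/s^6 + (4*s + 26).
Solve for Y(s) and write it as one ratio of polynomials.

Y(s) = (4*s^7 + 26*s^6 + 120)/(s^8 + 6*s^7 + 9*s^6)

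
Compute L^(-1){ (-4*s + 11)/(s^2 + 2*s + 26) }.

3*exp(-t)*sin(5*t) - 4*exp(-t)*cos(5*t)

Complete the square in the denominator: s^2 + 2*s + 26 = (s + 1)^2 + 5^2.
Split the numerator to match: -4*s + 11 = -4·(s + 1) + 3·5.
Invert each term: -4·(s + 1)/((s + 1)^2 + 25) ↔ -4e^(-t)cos(5t); 3·5/((s + 1)^2 + 25) ↔ 3e^(-t)sin(5t).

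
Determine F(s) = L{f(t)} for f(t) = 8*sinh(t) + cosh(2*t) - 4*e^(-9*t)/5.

F(s) = s/(s^2 - 4) + 8/(s^2 - 1) - 4/(5*(s + 9))

Apply the Laplace transform termwise.
(-4/5)·[L{e^(-9t)} = 1/(s + 9)]; L{cosh(2t)} = s/(s^2 - 4); (8)·[L{sinh(t)} = 1/(s^2 - 1)].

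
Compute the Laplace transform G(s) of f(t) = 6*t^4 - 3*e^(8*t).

G(s) = -3/(s - 8) + 144/s^5

The transform is linear, so treat each term independently.
(6)·[L{t^4} = 4!/s^5 = 24/s^5]; (-3)·[L{e^(8t)} = 1/(s - 8)].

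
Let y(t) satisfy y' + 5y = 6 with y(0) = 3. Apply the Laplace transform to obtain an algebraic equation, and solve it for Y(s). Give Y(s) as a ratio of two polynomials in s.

Y(s) = (3*s + 6)/(s^2 + 5*s)

Laplace-transform each side.
The derivative rules (L{y'} = sY - y(0) = sY - 3) turn the left side into (s + 5)Y - (3).
The right side is L{6} = 6/s.
So (s + 5)Y = 6/s + (3).
Solve for Y(s) and write it as one ratio of polynomials.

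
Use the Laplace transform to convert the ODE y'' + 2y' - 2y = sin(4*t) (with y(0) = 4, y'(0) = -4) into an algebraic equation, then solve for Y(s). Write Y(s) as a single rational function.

Y(s) = (4*s^3 + 4*s^2 + 64*s + 68)/(s^4 + 2*s^3 + 14*s^2 + 32*s - 32)

Take the Laplace transform of both sides.
The derivative rules (L{y''} = s^2 Y - s·y(0) - y'(0) and L{y'} = sY - y(0), with y(0) = 4, y'(0) = -4) turn the left side into (s^2 + 2*s - 2)Y - (4*s + 4).
The right side is L{sin(4*t)} = 4/(s^2 + 16).
So (s^2 + 2*s - 2)Y = 4/(s^2 + 16) + (4*s + 4).
Divide through and combine into a single rational function.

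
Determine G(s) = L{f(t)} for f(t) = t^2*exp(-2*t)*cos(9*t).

L{cos(9t)} = s/(s^2 + 81).
Multiplying by e^(-2t) shifts s → s + 2, so L{exp(-2*t)*cos(9*t)} = (s + 2)/((s + 2)^2 + 81).
Then apply L{t^2·g(t)} = (-1)^2 d^2/ds^2[H(s)] with H(s) = (s + 2)/((s + 2)^2 + 81):
differentiating 2 times and applying the sign gives 2*(s + 2)*(s^2 + 4*s - 239)/(s^2 + 4*s + 85)^3.

G(s) = 2*(s + 2)*(s^2 + 4*s - 239)/(s^2 + 4*s + 85)^3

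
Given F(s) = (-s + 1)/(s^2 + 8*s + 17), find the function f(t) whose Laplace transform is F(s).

Complete the square in the denominator: s^2 + 8*s + 17 = (s + 4)^2 + 1^2.
Split the numerator to match: -s + 1 = -1·(s + 4) + 5·1.
Invert each term: -1·(s + 4)/((s + 4)^2 + 1) ↔ -e^(-4t)cos(t); 5·1/((s + 4)^2 + 1) ↔ 5e^(-4t)sin(t).

f(t) = 5*exp(-4*t)*sin(t) - exp(-4*t)*cos(t)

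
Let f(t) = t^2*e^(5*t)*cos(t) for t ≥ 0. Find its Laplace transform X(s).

X(s) = 2*(s - 5)*(s^2 - 10*s + 22)/(s^2 - 10*s + 26)^3

L{cos(t)} = s/(s^2 + 1).
Multiplying by e^(5t) shifts s → s - 5, so L{e^(5*t)*cos(t)} = (s - 5)/((s - 5)^2 + 1).
Then apply L{t^2·g(t)} = (-1)^2 d^2/ds^2[G(s)] with G(s) = (s - 5)/((s - 5)^2 + 1):
differentiating 2 times and applying the sign gives 2*(s - 5)*(s^2 - 10*s + 22)/(s^2 - 10*s + 26)^3.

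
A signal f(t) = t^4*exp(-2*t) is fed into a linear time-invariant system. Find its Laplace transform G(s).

G(s) = 24/(s + 2)^5

L{t^4} = 4!/s^5 = 24/s^5.
By the first shifting theorem, multiplying by e^(-2t) replaces s with s + 2.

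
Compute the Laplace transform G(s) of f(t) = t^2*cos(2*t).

G(s) = 2*s*(s^2 - 12)/(s^2 + 4)^3

L{cos(2t)} = s/(s^2 + 4).
Then apply L{t^2·g(t)} = (-1)^2 d^2/ds^2[H(s)] with H(s) = s/(s^2 + 4):
differentiating 2 times and applying the sign gives 2*s*(s^2 - 12)/(s^2 + 4)^3.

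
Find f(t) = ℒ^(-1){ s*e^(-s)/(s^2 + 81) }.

f(t) = Heaviside(t - 1)*(cos(9*t - 9))

The factor e^(-s) signals a time shift by c = 1 (second shifting theorem).
L{cos(9t)} = s/(s^2 + 81), so L^-1{s/(s^2 + 81)} = cos(9*t).
Hence the inverse is u(t - 1) times that function evaluated at t - 1.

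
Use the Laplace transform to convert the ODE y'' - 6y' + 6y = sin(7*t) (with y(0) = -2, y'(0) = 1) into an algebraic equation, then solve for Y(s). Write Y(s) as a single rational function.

Y(s) = (-2*s^3 + 13*s^2 - 98*s + 644)/(s^4 - 6*s^3 + 55*s^2 - 294*s + 294)

Take the Laplace transform of both sides.
The derivative rules (L{y''} = s^2 Y - s·y(0) - y'(0) and L{y'} = sY - y(0), with y(0) = -2, y'(0) = 1) turn the left side into (s^2 - 6*s + 6)Y - (-2*s + 13).
The right side is L{sin(7*t)} = 7/(s^2 + 49).
So (s^2 - 6*s + 6)Y = 7/(s^2 + 49) + (-2*s + 13).
Isolate Y and clear denominators.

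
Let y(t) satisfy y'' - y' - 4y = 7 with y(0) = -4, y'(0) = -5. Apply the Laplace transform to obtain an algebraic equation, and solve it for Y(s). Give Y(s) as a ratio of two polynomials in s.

Y(s) = (-4*s^2 - s + 7)/(s^3 - s^2 - 4*s)

Apply the Laplace transform to the equation.
With L{y''} = s^2 Y - s·y(0) - y'(0) and L{y'} = sY - y(0), with y(0) = -4, y'(0) = -5: the LHS transforms to (s^2 - s - 4)Y - (-4*s - 1).
The right side is L{7} = 7/s.
So (s^2 - s - 4)Y = 7/s + (-4*s - 1).
Isolate Y and clear denominators.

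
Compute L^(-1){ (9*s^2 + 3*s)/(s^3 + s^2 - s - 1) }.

-3*t*exp(-t) + 3*exp(t) + 6*exp(-t)

Factor the denominator: s^3 + s^2 - s - 1 = (s - 1)*(s + 1)^2.
Partial fraction decomposition gives [6/(s + 1)] + [-3/(s + 1)^2] + [3/(s - 1)].
Invert each term: 6/(s + 1) ↔ 6e^(-t); -3/(s + 1)^2 ↔ -3t·e^(-t); 3/(s - 1) ↔ 3e^(t).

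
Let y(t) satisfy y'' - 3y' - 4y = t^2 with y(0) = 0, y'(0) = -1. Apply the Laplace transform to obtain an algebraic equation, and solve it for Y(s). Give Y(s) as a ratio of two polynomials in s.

Y(s) = (-s^3 + 2)/(s^5 - 3*s^4 - 4*s^3)

Transform both sides with L{·}.
The derivative rules (L{y''} = s^2 Y - s·y(0) - y'(0) and L{y'} = sY - y(0), with y(0) = 0, y'(0) = -1) turn the left side into (s^2 - 3*s - 4)Y - (-1).
The right side is L{t^2} = 2/s^3.
So (s^2 - 3*s - 4)Y = 2/s^3 + (-1).
Isolate Y and clear denominators.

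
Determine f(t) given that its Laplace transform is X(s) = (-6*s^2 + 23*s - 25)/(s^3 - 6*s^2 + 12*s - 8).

Factor the denominator: s^3 - 6*s^2 + 12*s - 8 = (s - 2)^3.
Partial fraction decomposition gives [-6/(s - 2)] + [-1/(s - 2)^2] + [-3/(s - 2)^3].
Invert each term: -6/(s - 2) ↔ -6e^(2t); -1/(s - 2)^2 ↔ -t·e^(2t); -3/(s - 2)^3 ↔ (-3/2)t^2·e^(2t).

f(t) = -3*t^2*exp(2*t)/2 - t*exp(2*t) - 6*exp(2*t)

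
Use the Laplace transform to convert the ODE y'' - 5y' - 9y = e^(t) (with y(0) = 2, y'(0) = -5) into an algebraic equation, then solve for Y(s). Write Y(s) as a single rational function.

Take the Laplace transform of both sides.
Using L{y''} = s^2 Y - s·y(0) - y'(0) and L{y'} = sY - y(0), with y(0) = 2, y'(0) = -5, the left side becomes (s^2 - 5*s - 9)Y - (2*s - 15).
The right side is L{e^(t)} = 1/(s - 1).
So (s^2 - 5*s - 9)Y = 1/(s - 1) + (2*s - 15).
Solve for Y(s) and write it as one ratio of polynomials.

Y(s) = (2*s^2 - 17*s + 16)/(s^3 - 6*s^2 - 4*s + 9)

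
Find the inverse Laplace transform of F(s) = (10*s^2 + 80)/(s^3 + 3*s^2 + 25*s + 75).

Factor the denominator: s^3 + 3*s^2 + 25*s + 75 = (s + 3)*(s^2 + 25).
Partial fraction decomposition gives [5/(s + 3)] + [5*s/(s^2 + 25)] + [-15/(s^2 + 25)].
Invert each term: 5/(s + 3) ↔ 5e^(-3t); 5·s/(s^2 + 25) ↔ 5cos(5t); -3·5/(s^2 + 25) ↔ -3sin(5t).

-3*sin(5*t) + 5*cos(5*t) + 5*exp(-3*t)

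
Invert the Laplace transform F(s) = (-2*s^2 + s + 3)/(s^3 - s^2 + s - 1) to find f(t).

Factor the denominator: s^3 - s^2 + s - 1 = (s - 1)*(s^2 + 1).
Partial fraction decomposition gives [1/(s - 1)] + [-3*s/(s^2 + 1)] + [-2/(s^2 + 1)].
Invert each term: 1/(s - 1) ↔ e^(t); -3·s/(s^2 + 1) ↔ -3cos(t); -2·1/(s^2 + 1) ↔ -2sin(t).

f(t) = exp(t) - 2*sin(t) - 3*cos(t)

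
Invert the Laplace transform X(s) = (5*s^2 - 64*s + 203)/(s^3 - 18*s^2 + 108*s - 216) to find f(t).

f(t) = -t^2*exp(6*t)/2 - 4*t*exp(6*t) + 5*exp(6*t)

Factor the denominator: s^3 - 18*s^2 + 108*s - 216 = (s - 6)^3.
Partial fraction decomposition gives [5/(s - 6)] + [-4/(s - 6)^2] + [-1/(s - 6)^3].
Invert each term: 5/(s - 6) ↔ 5e^(6t); -4/(s - 6)^2 ↔ -4t·e^(6t); -1/(s - 6)^3 ↔ (-1/2)t^2·e^(6t).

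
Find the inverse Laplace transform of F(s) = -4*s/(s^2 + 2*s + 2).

4*exp(-t)*sin(t) - 4*exp(-t)*cos(t)

Complete the square in the denominator: s^2 + 2*s + 2 = (s + 1)^2 + 1^2.
Split the numerator to match: -4*s = -4·(s + 1) + 4·1.
Invert each term: -4·(s + 1)/((s + 1)^2 + 1) ↔ -4e^(-t)cos(t); 4·1/((s + 1)^2 + 1) ↔ 4e^(-t)sin(t).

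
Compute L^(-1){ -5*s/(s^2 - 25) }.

Since L{cosh(5t)} = s/(s^2 - 25), the inverse is cosh(5*t), scaled by -5.

-5*cosh(5*t)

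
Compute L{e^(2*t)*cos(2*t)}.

L{cos(2t)} = s/(s^2 + 4).
By the first shifting theorem, multiplying by e^(2t) replaces s with s - 2.

(s - 2)/((s - 2)^2 + 4)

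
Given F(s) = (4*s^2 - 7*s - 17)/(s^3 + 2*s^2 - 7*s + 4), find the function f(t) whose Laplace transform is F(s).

Factor the denominator: s^3 + 2*s^2 - 7*s + 4 = (s - 1)^2*(s + 4).
Partial fraction decomposition gives [1/(s - 1)] + [-4/(s - 1)^2] + [3/(s + 4)].
Invert each term: 1/(s - 1) ↔ e^(t); -4/(s - 1)^2 ↔ -4t·e^(t); 3/(s + 4) ↔ 3e^(-4t).

f(t) = -4*t*exp(t) + exp(t) + 3*exp(-4*t)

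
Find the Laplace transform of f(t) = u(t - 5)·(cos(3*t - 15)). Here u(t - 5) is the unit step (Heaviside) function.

s*exp(-5*s)/(s^2 + 9)

By the second shifting theorem, L{u(t - c)·g(t - c)} = e^(-cs)·G(s) with c = 5 and G(s) = L{g(t)}.
L{cos(3t)} = s/(s^2 + 9).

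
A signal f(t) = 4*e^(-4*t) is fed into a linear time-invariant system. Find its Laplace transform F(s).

L{4} = 4/s.
By the first shifting theorem, multiplying by e^(-4t) replaces s with s + 4.

F(s) = 4/(s + 4)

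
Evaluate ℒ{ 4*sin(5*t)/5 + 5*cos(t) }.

The transform is linear, so treat each term independently.
(4/5)·[L{sin(5t)} = 5/(s^2 + 25)]; (5)·[L{cos(t)} = s/(s^2 + 1)].

5*s/(s^2 + 1) + 4/(s^2 + 25)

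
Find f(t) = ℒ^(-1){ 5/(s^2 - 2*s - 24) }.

Rewrite the denominator: s^2 - 2*s - 24 = (s - 1)^2 - 25.
The form in (s - 1) signals a first-shifting-theorem factor e^(t).
Since L{sinh(5t)} = 5/(s^2 - 25), the inverse is exp(t)*sinh(5*t).

f(t) = exp(t)*sinh(5*t)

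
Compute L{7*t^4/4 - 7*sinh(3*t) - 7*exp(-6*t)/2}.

By linearity of the Laplace transform, transform each term separately.
(-7)·[L{sinh(3t)} = 3/(s^2 - 9)]; (-7/2)·[L{e^(-6t)} = 1/(s + 6)]; (7/4)·[L{t^4} = 4!/s^5 = 24/s^5].

-21/(s^2 - 9) - 7/(2*(s + 6)) + 42/s^5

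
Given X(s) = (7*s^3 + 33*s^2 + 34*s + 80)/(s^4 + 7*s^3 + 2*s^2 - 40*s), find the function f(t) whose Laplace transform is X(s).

Factor the denominator: s^4 + 7*s^3 + 2*s^2 - 40*s = s*(s - 2)*(s + 4)*(s + 5).
Partial fraction decomposition gives [4/(s - 2)] + [-2/s] + [1/(s + 4)] + [4/(s + 5)].
Invert each term: 4/(s - 2) ↔ 4e^(2t); -2/(s - 0) ↔ -2e^(0t); 1/(s + 4) ↔ e^(-4t); 4/(s + 5) ↔ 4e^(-5t).

f(t) = 4*exp(2*t) - 2 + exp(-4*t) + 4*exp(-5*t)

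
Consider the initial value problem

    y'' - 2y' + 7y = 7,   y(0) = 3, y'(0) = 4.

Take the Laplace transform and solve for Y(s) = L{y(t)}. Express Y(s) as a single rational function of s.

Transform both sides with L{·}.
With L{y''} = s^2 Y - s·y(0) - y'(0) and L{y'} = sY - y(0), with y(0) = 3, y'(0) = 4: the LHS transforms to (s^2 - 2*s + 7)Y - (3*s - 2).
The right side is L{7} = 7/s.
So (s^2 - 2*s + 7)Y = 7/s + (3*s - 2).
Divide through and combine into a single rational function.

Y(s) = (3*s^2 - 2*s + 7)/(s^3 - 2*s^2 + 7*s)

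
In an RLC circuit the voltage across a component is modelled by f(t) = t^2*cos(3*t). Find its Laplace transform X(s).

X(s) = 2*s*(s^2 - 27)/(s^2 + 9)^3

L{cos(3t)} = s/(s^2 + 9).
Then apply L{t^2·g(t)} = (-1)^2 d^2/ds^2[G(s)] with G(s) = s/(s^2 + 9):
differentiating 2 times and applying the sign gives 2*s*(s^2 - 27)/(s^2 + 9)^3.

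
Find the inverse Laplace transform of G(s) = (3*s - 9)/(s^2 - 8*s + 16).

3*t*exp(4*t) + 3*exp(4*t)

Factor the denominator: s^2 - 8*s + 16 = (s - 4)^2.
Partial fraction decomposition gives [3/(s - 4)] + [3/(s - 4)^2].
Invert each term: 3/(s - 4) ↔ 3e^(4t); 3/(s - 4)^2 ↔ 3t·e^(4t).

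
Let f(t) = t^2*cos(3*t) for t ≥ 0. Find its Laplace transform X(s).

X(s) = 2*s*(s^2 - 27)/(s^2 + 9)^3

L{cos(3t)} = s/(s^2 + 9).
Then apply L{t^2·g(t)} = (-1)^2 d^2/ds^2[G(s)] with G(s) = s/(s^2 + 9):
differentiating 2 times and applying the sign gives 2*s*(s^2 - 27)/(s^2 + 9)^3.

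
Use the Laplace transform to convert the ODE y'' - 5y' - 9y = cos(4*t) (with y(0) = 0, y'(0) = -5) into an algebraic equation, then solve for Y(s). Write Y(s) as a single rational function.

Y(s) = (-5*s^2 + s - 80)/(s^4 - 5*s^3 + 7*s^2 - 80*s - 144)

Transform both sides with L{·}.
The derivative rules (L{y''} = s^2 Y - s·y(0) - y'(0) and L{y'} = sY - y(0), with y(0) = 0, y'(0) = -5) turn the left side into (s^2 - 5*s - 9)Y - (-5).
The right side is L{cos(4*t)} = s/(s^2 + 16).
So (s^2 - 5*s - 9)Y = s/(s^2 + 16) + (-5).
Isolate Y and clear denominators.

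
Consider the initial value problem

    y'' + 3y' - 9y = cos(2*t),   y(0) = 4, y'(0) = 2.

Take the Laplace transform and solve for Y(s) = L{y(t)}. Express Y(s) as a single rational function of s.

Apply the Laplace transform to the equation.
The derivative rules (L{y''} = s^2 Y - s·y(0) - y'(0) and L{y'} = sY - y(0), with y(0) = 4, y'(0) = 2) turn the left side into (s^2 + 3*s - 9)Y - (4*s + 14).
The right side is L{cos(2*t)} = s/(s^2 + 4).
So (s^2 + 3*s - 9)Y = s/(s^2 + 4) + (4*s + 14).
Solve for Y(s) and write it as one ratio of polynomials.

Y(s) = (4*s^3 + 14*s^2 + 17*s + 56)/(s^4 + 3*s^3 - 5*s^2 + 12*s - 36)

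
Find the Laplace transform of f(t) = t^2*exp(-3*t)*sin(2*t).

4*(3*s^2 + 18*s + 23)/(s^2 + 6*s + 13)^3

L{sin(2t)} = 2/(s^2 + 4).
Multiplying by e^(-3t) shifts s → s + 3, so L{exp(-3*t)*sin(2*t)} = 2/((s + 3)^2 + 4).
Then apply L{t^2·g(t)} = (-1)^2 d^2/ds^2[G(s)] with G(s) = 2/((s + 3)^2 + 4):
differentiating 2 times and applying the sign gives 4*(3*s^2 + 18*s + 23)/(s^2 + 6*s + 13)^3.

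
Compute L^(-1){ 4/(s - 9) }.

4*exp(9*t)

Since L{e^(9t)} = 1/(s - 9), the inverse is exp(9*t), scaled by 4.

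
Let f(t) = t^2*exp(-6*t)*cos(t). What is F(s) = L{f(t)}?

F(s) = 2*(s + 6)*(s^2 + 12*s + 33)/(s^2 + 12*s + 37)^3

L{cos(t)} = s/(s^2 + 1).
Multiplying by e^(-6t) shifts s → s + 6, so L{exp(-6*t)*cos(t)} = (s + 6)/((s + 6)^2 + 1).
Then apply L{t^2·g(t)} = (-1)^2 d^2/ds^2[G(s)] with G(s) = (s + 6)/((s + 6)^2 + 1):
differentiating 2 times and applying the sign gives 2*(s + 6)*(s^2 + 12*s + 33)/(s^2 + 12*s + 37)^3.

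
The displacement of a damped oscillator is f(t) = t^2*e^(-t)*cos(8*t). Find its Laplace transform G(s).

L{cos(8t)} = s/(s^2 + 64).
Multiplying by e^(-t) shifts s → s + 1, so L{e^(-t)*cos(8*t)} = (s + 1)/((s + 1)^2 + 64).
Then apply L{t^2·g(t)} = (-1)^2 d^2/ds^2[H(s)] with H(s) = (s + 1)/((s + 1)^2 + 64):
differentiating 2 times and applying the sign gives 2*(s + 1)*(s^2 + 2*s - 191)/(s^2 + 2*s + 65)^3.

G(s) = 2*(s + 1)*(s^2 + 2*s - 191)/(s^2 + 2*s + 65)^3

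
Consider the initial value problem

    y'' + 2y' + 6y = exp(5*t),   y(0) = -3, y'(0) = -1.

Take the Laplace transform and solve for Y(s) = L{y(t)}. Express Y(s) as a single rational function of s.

Y(s) = (-3*s^2 + 8*s + 36)/(s^3 - 3*s^2 - 4*s - 30)

Laplace-transform each side.
The derivative rules (L{y''} = s^2 Y - s·y(0) - y'(0) and L{y'} = sY - y(0), with y(0) = -3, y'(0) = -1) turn the left side into (s^2 + 2*s + 6)Y - (-3*s - 7).
The right side is L{exp(5*t)} = 1/(s - 5).
So (s^2 + 2*s + 6)Y = 1/(s - 5) + (-3*s - 7).
Divide through and combine into a single rational function.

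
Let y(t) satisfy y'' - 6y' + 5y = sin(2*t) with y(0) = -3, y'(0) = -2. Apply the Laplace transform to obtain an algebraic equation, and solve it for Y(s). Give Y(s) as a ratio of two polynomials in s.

Y(s) = (-3*s^3 + 16*s^2 - 12*s + 66)/(s^4 - 6*s^3 + 9*s^2 - 24*s + 20)

Laplace-transform each side.
Using L{y''} = s^2 Y - s·y(0) - y'(0) and L{y'} = sY - y(0), with y(0) = -3, y'(0) = -2, the left side becomes (s^2 - 6*s + 5)Y - (-3*s + 16).
The right side is L{sin(2*t)} = 2/(s^2 + 4).
So (s^2 - 6*s + 5)Y = 2/(s^2 + 4) + (-3*s + 16).
Solve for Y(s) and write it as one ratio of polynomials.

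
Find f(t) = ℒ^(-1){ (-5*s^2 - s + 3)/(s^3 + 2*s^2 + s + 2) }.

Factor the denominator: s^3 + 2*s^2 + s + 2 = (s + 2)*(s^2 + 1).
Partial fraction decomposition gives [-3/(s + 2)] + [-2*s/(s^2 + 1)] + [3/(s^2 + 1)].
Invert each term: -3/(s + 2) ↔ -3e^(-2t); -2·s/(s^2 + 1) ↔ -2cos(t); 3·1/(s^2 + 1) ↔ 3sin(t).

f(t) = 3*sin(t) - 2*cos(t) - 3*exp(-2*t)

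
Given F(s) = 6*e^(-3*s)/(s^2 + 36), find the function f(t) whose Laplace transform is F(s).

f(t) = Heaviside(t - 3)*(sin(6*t - 18))

The factor e^(-3s) signals a time shift by c = 3 (second shifting theorem).
L{sin(6t)} = 6/(s^2 + 36), so L^-1{6/(s^2 + 36)} = sin(6*t).
Hence the inverse is u(t - 3) times that function evaluated at t - 3.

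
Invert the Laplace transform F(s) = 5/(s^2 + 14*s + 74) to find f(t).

f(t) = exp(-7*t)*sin(5*t)

Rewrite the denominator: s^2 + 14*s + 74 = (s + 7)^2 + 25.
The form in (s + 7) signals a first-shifting-theorem factor e^(-7t).
Since L{sin(5t)} = 5/(s^2 + 25), the inverse is exp(-7*t)*sin(5*t).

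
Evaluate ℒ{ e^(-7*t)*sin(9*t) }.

L{sin(9t)} = 9/(s^2 + 81).
By the first shifting theorem, multiplying by e^(-7t) replaces s with s + 7.

9/((s + 7)^2 + 81)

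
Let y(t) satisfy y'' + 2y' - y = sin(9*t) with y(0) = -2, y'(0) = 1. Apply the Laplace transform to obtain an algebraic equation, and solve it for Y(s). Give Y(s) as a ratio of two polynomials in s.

Apply the Laplace transform to the equation.
Using L{y''} = s^2 Y - s·y(0) - y'(0) and L{y'} = sY - y(0), with y(0) = -2, y'(0) = 1, the left side becomes (s^2 + 2*s - 1)Y - (-2*s - 3).
The right side is L{sin(9*t)} = 9/(s^2 + 81).
So (s^2 + 2*s - 1)Y = 9/(s^2 + 81) + (-2*s - 3).
Isolate Y and clear denominators.

Y(s) = (-2*s^3 - 3*s^2 - 162*s - 234)/(s^4 + 2*s^3 + 80*s^2 + 162*s - 81)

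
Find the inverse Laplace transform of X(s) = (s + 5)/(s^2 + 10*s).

Rewrite the denominator: s^2 + 10*s = (s + 5)^2 - 25.
The form in (s + 5) signals a first-shifting-theorem factor e^(-5t).
Since L{cosh(5t)} = s/(s^2 - 25), the inverse is e^(-5*t)*cosh(5*t).

exp(-5*t)*cosh(5*t)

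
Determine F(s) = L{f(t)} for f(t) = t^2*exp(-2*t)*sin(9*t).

L{sin(9t)} = 9/(s^2 + 81).
Multiplying by e^(-2t) shifts s → s + 2, so L{exp(-2*t)*sin(9*t)} = 9/((s + 2)^2 + 81).
Then apply L{t^2·g(t)} = (-1)^2 d^2/ds^2[G(s)] with G(s) = 9/((s + 2)^2 + 81):
differentiating 2 times and applying the sign gives 54*(s^2 + 4*s - 23)/(s^2 + 4*s + 85)^3.

F(s) = 54*(s^2 + 4*s - 23)/(s^2 + 4*s + 85)^3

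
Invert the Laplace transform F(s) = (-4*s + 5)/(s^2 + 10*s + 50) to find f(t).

Complete the square in the denominator: s^2 + 10*s + 50 = (s + 5)^2 + 5^2.
Split the numerator to match: -4*s + 5 = -4·(s + 5) + 5·5.
Invert each term: -4·(s + 5)/((s + 5)^2 + 25) ↔ -4e^(-5t)cos(5t); 5·5/((s + 5)^2 + 25) ↔ 5e^(-5t)sin(5t).

f(t) = 5*exp(-5*t)*sin(5*t) - 4*exp(-5*t)*cos(5*t)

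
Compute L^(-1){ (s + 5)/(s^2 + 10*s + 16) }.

Rewrite the denominator: s^2 + 10*s + 16 = (s + 5)^2 - 9.
The form in (s + 5) signals a first-shifting-theorem factor e^(-5t).
Since L{cosh(3t)} = s/(s^2 - 9), the inverse is exp(-5*t)*cosh(3*t).

exp(-5*t)*cosh(3*t)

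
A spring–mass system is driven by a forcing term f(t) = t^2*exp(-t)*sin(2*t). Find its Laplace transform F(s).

F(s) = 4*(3*s^2 + 6*s - 1)/(s^2 + 2*s + 5)^3

L{sin(2t)} = 2/(s^2 + 4).
Multiplying by e^(-t) shifts s → s + 1, so L{exp(-t)*sin(2*t)} = 2/((s + 1)^2 + 4).
Then apply L{t^2·g(t)} = (-1)^2 d^2/ds^2[G(s)] with G(s) = 2/((s + 1)^2 + 4):
differentiating 2 times and applying the sign gives 4*(3*s^2 + 6*s - 1)/(s^2 + 2*s + 5)^3.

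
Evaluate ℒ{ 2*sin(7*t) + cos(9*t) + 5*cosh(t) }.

s/(s^2 + 81) + 5*s/(s^2 - 1) + 14/(s^2 + 49)

The transform is linear, so treat each term independently.
(5)·[L{cosh(t)} = s/(s^2 - 1)]; L{cos(9t)} = s/(s^2 + 81); (2)·[L{sin(7t)} = 7/(s^2 + 49)].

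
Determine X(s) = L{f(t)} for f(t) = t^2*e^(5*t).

L{e^(5t)} = 1/(s - 5).
Then apply L{t^2·g(t)} = (-1)^2 d^2/ds^2[G(s)] with G(s) = 1/(s - 5):
differentiating 2 times and applying the sign gives 2/(s - 5)^3.

X(s) = 2/(s - 5)^3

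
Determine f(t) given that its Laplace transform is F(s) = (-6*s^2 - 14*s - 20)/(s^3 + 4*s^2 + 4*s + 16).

f(t) = -sin(2*t) - 3*cos(2*t) - 3*exp(-4*t)

Factor the denominator: s^3 + 4*s^2 + 4*s + 16 = (s + 4)*(s^2 + 4).
Partial fraction decomposition gives [-3/(s + 4)] + [-3*s/(s^2 + 4)] + [-2/(s^2 + 4)].
Invert each term: -3/(s + 4) ↔ -3e^(-4t); -3·s/(s^2 + 4) ↔ -3cos(2t); -1·2/(s^2 + 4) ↔ -sin(2t).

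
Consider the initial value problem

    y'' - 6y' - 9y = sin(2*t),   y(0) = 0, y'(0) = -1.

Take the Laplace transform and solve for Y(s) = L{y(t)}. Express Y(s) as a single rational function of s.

Transform both sides with L{·}.
Using L{y''} = s^2 Y - s·y(0) - y'(0) and L{y'} = sY - y(0), with y(0) = 0, y'(0) = -1, the left side becomes (s^2 - 6*s - 9)Y - (-1).
The right side is L{sin(2*t)} = 2/(s^2 + 4).
So (s^2 - 6*s - 9)Y = 2/(s^2 + 4) + (-1).
Solve for Y(s) and write it as one ratio of polynomials.

Y(s) = (-s^2 - 2)/(s^4 - 6*s^3 - 5*s^2 - 24*s - 36)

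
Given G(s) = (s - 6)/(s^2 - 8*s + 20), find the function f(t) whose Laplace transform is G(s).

f(t) = -exp(4*t)*sin(2*t) + exp(4*t)*cos(2*t)

Complete the square in the denominator: s^2 - 8*s + 20 = (s - 4)^2 + 2^2.
Split the numerator to match: s - 6 = 1·(s - 4) - 1·2.
Invert each term: 1·(s - 4)/((s - 4)^2 + 4) ↔ e^(4t)cos(2t); -1·2/((s - 4)^2 + 4) ↔ -e^(4t)sin(2t).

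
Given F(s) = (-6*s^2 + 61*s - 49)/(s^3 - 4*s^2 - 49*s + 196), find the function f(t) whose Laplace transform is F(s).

f(t) = 2*exp(7*t) - 3*exp(4*t) - 5*exp(-7*t)

Factor the denominator: s^3 - 4*s^2 - 49*s + 196 = (s - 7)*(s - 4)*(s + 7).
Partial fraction decomposition gives [2/(s - 7)] + [-3/(s - 4)] + [-5/(s + 7)].
Invert each term: 2/(s - 7) ↔ 2e^(7t); -3/(s - 4) ↔ -3e^(4t); -5/(s + 7) ↔ -5e^(-7t).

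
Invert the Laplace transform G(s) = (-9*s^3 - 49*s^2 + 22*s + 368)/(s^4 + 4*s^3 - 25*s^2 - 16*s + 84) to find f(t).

f(t) = -5*exp(3*t) - 4*exp(2*t) + 2*exp(-2*t) - 2*exp(-7*t)

Factor the denominator: s^4 + 4*s^3 - 25*s^2 - 16*s + 84 = (s - 3)*(s - 2)*(s + 2)*(s + 7).
Partial fraction decomposition gives [-4/(s - 2)] + [-2/(s + 7)] + [-5/(s - 3)] + [2/(s + 2)].
Invert each term: -4/(s - 2) ↔ -4e^(2t); -2/(s + 7) ↔ -2e^(-7t); -5/(s - 3) ↔ -5e^(3t); 2/(s + 2) ↔ 2e^(-2t).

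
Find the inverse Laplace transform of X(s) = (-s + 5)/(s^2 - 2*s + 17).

Complete the square in the denominator: s^2 - 2*s + 17 = (s - 1)^2 + 4^2.
Split the numerator to match: -s + 5 = -1·(s - 1) + 1·4.
Invert each term: -1·(s - 1)/((s - 1)^2 + 16) ↔ -e^(t)cos(4t); 1·4/((s - 1)^2 + 16) ↔ e^(t)sin(4t).

exp(t)*sin(4*t) - exp(t)*cos(4*t)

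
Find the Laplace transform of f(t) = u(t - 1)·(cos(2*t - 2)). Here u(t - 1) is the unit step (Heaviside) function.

s*exp(-s)/(s^2 + 4)

By the second shifting theorem, L{u(t - c)·g(t - c)} = e^(-cs)·G(s) with c = 1 and G(s) = L{g(t)}.
L{cos(2t)} = s/(s^2 + 4).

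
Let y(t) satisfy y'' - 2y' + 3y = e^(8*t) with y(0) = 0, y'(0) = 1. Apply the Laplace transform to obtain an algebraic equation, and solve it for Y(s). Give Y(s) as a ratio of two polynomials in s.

Y(s) = (s - 7)/(s^3 - 10*s^2 + 19*s - 24)

Apply the Laplace transform to the equation.
The derivative rules (L{y''} = s^2 Y - s·y(0) - y'(0) and L{y'} = sY - y(0), with y(0) = 0, y'(0) = 1) turn the left side into (s^2 - 2*s + 3)Y - (1).
The right side is L{e^(8*t)} = 1/(s - 8).
So (s^2 - 2*s + 3)Y = 1/(s - 8) + (1).
Divide through and combine into a single rational function.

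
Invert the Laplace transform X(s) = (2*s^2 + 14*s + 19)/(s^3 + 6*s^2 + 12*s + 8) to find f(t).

Factor the denominator: s^3 + 6*s^2 + 12*s + 8 = (s + 2)^3.
Partial fraction decomposition gives [2/(s + 2)] + [6/(s + 2)^2] + [-1/(s + 2)^3].
Invert each term: 2/(s + 2) ↔ 2e^(-2t); 6/(s + 2)^2 ↔ 6t·e^(-2t); -1/(s + 2)^3 ↔ (-1/2)t^2·e^(-2t).

f(t) = -t^2*exp(-2*t)/2 + 6*t*exp(-2*t) + 2*exp(-2*t)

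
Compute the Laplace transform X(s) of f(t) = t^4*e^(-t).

L{t^4} = 4!/s^5 = 24/s^5.
By the first shifting theorem, multiplying by e^(-t) replaces s with s + 1.

X(s) = 24/(s + 1)^5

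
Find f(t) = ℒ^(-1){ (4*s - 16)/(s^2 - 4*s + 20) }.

f(t) = -2*exp(2*t)*sin(4*t) + 4*exp(2*t)*cos(4*t)

Complete the square in the denominator: s^2 - 4*s + 20 = (s - 2)^2 + 4^2.
Split the numerator to match: 4*s - 16 = 4·(s - 2) - 2·4.
Invert each term: 4·(s - 2)/((s - 2)^2 + 16) ↔ 4e^(2t)cos(4t); -2·4/((s - 2)^2 + 16) ↔ -2e^(2t)sin(4t).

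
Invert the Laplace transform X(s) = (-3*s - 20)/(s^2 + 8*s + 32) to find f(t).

Complete the square in the denominator: s^2 + 8*s + 32 = (s + 4)^2 + 4^2.
Split the numerator to match: -3*s - 20 = -3·(s + 4) - 2·4.
Invert each term: -3·(s + 4)/((s + 4)^2 + 16) ↔ -3e^(-4t)cos(4t); -2·4/((s + 4)^2 + 16) ↔ -2e^(-4t)sin(4t).

f(t) = -2*exp(-4*t)*sin(4*t) - 3*exp(-4*t)*cos(4*t)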